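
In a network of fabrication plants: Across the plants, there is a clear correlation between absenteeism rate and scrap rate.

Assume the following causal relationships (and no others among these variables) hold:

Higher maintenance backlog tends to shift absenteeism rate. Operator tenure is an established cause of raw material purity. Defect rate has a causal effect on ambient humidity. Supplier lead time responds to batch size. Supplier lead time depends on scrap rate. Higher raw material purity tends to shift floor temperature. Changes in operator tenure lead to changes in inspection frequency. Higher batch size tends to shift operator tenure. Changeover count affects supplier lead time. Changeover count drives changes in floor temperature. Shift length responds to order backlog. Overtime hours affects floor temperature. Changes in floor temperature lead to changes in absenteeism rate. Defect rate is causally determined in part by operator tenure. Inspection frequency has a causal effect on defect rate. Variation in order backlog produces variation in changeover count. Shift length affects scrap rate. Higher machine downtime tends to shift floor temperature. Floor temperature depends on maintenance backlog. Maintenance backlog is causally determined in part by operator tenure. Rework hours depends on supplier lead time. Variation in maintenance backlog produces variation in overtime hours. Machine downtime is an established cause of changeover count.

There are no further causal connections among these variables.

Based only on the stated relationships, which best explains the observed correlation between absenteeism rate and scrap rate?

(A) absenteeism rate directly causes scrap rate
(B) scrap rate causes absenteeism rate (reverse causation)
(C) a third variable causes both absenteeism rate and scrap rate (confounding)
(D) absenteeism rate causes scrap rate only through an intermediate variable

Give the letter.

C

Order backlog causes absenteeism rate (order backlog → changeover count → floor temperature → absenteeism rate) and scrap rate (order backlog → shift length → scrap rate) — a common cause creating the correlation.
There is no stated path from absenteeism rate to scrap rate or from scrap rate to absenteeism rate, so neither direct nor reverse causation applies.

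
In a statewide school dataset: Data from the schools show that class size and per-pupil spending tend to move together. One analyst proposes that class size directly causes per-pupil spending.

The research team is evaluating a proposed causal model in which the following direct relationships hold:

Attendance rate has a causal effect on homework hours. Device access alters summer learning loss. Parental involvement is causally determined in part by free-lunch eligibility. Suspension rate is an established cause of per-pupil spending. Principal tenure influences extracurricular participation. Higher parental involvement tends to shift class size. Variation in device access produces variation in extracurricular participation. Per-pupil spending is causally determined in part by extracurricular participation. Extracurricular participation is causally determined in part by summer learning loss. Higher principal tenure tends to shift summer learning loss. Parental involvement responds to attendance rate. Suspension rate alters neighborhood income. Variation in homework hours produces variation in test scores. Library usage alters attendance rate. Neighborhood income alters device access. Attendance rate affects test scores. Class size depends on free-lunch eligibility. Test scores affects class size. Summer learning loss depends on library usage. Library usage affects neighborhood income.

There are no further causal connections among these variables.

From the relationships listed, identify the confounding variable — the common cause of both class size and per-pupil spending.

library usage

Library usage has a causal path to class size (library usage → attendance rate → test scores → class size) and a separate causal path to per-pupil spending (library usage → summer learning loss → extracurricular participation → per-pupil spending), so it is a common cause of both.
No stated relationship gives class size a causal route to per-pupil spending, so the correlation is explained by the shared upstream cause rather than a direct effect.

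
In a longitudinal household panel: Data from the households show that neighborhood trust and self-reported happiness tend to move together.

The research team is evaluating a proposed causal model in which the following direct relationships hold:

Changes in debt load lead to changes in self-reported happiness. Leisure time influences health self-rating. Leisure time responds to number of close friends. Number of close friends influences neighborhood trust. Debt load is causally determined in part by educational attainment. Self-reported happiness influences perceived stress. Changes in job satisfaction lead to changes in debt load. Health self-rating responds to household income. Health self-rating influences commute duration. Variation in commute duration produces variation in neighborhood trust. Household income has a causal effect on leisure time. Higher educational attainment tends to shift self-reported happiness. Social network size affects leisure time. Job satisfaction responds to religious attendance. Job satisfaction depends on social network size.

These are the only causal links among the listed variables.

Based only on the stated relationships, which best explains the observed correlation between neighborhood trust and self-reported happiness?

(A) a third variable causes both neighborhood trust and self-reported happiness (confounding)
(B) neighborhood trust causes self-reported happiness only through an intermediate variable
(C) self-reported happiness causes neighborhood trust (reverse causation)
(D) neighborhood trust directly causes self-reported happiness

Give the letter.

A

Social network size causes neighborhood trust (social network size → leisure time → health self-rating → commute duration → neighborhood trust) and self-reported happiness (social network size → job satisfaction → debt load → self-reported happiness) — a common cause creating the correlation.
There is no stated path from neighborhood trust to self-reported happiness or from self-reported happiness to neighborhood trust, so neither direct nor reverse causation applies.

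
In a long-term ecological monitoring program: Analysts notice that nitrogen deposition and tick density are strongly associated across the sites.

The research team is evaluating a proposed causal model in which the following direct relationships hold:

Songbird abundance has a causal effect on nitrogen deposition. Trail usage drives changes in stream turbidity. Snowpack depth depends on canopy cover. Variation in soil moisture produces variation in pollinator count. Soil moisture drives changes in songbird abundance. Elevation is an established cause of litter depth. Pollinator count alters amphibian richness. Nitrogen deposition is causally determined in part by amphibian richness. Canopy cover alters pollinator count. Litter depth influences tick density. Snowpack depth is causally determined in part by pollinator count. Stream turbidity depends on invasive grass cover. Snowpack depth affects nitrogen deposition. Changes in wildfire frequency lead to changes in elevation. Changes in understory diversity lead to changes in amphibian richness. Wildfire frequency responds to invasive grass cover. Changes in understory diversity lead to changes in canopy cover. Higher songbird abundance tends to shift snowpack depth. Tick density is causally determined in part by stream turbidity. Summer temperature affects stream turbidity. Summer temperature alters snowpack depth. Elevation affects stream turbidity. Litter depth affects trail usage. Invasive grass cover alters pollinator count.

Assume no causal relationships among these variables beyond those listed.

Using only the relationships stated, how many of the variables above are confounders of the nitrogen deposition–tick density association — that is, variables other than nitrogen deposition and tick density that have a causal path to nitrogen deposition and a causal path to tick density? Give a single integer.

2

The common causes are: invasive grass cover (to nitrogen deposition via invasive grass cover → pollinator count → amphibian richness → nitrogen deposition; to tick density via invasive grass cover → stream turbidity → tick density); summer temperature (to nitrogen deposition via summer temperature → snowpack depth → nitrogen deposition; to tick density via summer temperature → stream turbidity → tick density).
Every other variable lacks a causal path to at least one of nitrogen deposition and tick density.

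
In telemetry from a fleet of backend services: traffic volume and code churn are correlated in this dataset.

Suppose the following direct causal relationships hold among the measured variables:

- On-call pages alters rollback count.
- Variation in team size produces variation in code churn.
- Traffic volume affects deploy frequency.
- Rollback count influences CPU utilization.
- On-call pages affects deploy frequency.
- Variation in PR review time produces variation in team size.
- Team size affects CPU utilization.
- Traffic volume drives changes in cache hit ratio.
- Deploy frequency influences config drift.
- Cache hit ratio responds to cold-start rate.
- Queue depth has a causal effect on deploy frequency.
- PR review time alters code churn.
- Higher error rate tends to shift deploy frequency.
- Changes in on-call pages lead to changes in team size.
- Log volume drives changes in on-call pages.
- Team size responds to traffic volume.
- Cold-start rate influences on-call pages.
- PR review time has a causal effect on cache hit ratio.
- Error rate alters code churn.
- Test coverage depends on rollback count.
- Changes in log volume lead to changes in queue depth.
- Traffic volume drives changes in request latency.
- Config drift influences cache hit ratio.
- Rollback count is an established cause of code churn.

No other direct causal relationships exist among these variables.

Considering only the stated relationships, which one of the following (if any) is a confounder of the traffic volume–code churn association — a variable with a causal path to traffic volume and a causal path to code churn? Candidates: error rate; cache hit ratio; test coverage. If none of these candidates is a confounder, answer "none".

None of the listed candidates has causal paths to both traffic volume and code churn in the stated relationships, so none is a common cause.

none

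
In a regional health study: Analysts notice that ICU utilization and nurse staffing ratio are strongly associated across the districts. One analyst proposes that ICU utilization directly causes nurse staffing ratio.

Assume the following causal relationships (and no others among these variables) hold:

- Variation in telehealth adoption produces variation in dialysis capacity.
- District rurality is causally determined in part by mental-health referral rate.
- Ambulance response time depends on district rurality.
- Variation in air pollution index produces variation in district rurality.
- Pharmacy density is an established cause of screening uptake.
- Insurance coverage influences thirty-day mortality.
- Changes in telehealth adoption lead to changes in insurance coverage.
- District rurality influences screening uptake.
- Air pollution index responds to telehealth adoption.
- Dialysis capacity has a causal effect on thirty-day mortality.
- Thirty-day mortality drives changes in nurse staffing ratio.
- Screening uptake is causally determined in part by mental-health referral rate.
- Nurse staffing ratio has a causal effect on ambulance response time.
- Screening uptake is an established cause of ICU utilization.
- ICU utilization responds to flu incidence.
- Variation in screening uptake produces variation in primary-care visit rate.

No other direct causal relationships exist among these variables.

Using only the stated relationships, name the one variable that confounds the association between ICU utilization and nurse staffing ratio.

Telehealth adoption has a causal path to ICU utilization (telehealth adoption → air pollution index → district rurality → screening uptake → ICU utilization) and a separate causal path to nurse staffing ratio (telehealth adoption → dialysis capacity → thirty-day mortality → nurse staffing ratio), so it is a common cause of both.
No stated relationship gives ICU utilization a causal route to nurse staffing ratio, so the correlation is explained by the shared upstream cause rather than a direct effect.

telehealth adoption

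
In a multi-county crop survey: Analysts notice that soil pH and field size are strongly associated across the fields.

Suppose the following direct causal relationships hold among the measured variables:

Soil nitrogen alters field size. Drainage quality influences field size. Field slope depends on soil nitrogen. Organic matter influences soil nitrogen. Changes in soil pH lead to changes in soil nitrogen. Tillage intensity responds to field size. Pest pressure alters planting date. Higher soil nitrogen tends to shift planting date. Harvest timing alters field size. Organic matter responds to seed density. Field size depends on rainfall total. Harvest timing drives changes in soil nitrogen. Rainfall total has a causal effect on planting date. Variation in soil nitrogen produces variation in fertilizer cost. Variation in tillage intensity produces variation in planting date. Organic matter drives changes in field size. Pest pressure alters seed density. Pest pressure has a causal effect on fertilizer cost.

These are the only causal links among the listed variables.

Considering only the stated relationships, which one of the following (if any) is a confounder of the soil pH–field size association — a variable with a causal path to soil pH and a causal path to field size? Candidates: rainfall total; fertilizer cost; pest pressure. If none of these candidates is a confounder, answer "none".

None of the listed candidates has causal paths to both soil pH and field size in the stated relationships, so none is a common cause.

none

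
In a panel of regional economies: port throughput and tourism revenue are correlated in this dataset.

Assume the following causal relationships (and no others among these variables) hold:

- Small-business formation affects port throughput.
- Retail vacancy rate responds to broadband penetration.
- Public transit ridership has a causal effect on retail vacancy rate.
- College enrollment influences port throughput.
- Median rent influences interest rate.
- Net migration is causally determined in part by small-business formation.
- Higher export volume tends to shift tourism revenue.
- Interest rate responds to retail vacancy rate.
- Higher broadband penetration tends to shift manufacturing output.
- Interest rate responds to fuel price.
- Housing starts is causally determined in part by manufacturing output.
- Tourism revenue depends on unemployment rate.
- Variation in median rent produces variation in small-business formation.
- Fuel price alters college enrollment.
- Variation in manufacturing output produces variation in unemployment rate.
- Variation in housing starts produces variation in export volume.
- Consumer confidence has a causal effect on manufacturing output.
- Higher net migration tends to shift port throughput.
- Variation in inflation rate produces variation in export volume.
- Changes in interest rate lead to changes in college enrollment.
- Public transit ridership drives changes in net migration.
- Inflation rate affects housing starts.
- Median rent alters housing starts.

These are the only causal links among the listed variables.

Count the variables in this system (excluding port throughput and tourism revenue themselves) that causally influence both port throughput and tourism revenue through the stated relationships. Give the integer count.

2

The common causes are: broadband penetration (to port throughput via broadband penetration → retail vacancy rate → interest rate → college enrollment → port throughput; to tourism revenue via broadband penetration → manufacturing output → unemployment rate → tourism revenue); median rent (to port throughput via median rent → small-business formation → port throughput; to tourism revenue via median rent → housing starts → export volume → tourism revenue).
Every other variable lacks a causal path to at least one of port throughput and tourism revenue.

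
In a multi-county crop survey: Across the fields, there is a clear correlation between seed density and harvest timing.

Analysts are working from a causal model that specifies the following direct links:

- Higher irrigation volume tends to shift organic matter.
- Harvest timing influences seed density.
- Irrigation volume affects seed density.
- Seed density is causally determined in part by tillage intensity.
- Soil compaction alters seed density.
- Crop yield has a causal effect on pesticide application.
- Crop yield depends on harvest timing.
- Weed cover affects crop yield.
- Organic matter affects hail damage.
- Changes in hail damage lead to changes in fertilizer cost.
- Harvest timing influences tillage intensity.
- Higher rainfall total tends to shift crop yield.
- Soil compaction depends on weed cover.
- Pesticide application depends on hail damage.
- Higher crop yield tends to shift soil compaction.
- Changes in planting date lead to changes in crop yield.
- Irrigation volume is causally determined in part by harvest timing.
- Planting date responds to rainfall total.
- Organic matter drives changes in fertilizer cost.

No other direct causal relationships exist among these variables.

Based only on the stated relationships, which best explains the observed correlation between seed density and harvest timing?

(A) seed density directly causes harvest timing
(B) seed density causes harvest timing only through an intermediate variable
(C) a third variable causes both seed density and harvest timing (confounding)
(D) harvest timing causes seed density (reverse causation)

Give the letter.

D

The stated link runs harvest timing → seed density; seed density has no causal path to harvest timing. No variable causes both, so confounding is ruled out. The correlation reflects reverse causation.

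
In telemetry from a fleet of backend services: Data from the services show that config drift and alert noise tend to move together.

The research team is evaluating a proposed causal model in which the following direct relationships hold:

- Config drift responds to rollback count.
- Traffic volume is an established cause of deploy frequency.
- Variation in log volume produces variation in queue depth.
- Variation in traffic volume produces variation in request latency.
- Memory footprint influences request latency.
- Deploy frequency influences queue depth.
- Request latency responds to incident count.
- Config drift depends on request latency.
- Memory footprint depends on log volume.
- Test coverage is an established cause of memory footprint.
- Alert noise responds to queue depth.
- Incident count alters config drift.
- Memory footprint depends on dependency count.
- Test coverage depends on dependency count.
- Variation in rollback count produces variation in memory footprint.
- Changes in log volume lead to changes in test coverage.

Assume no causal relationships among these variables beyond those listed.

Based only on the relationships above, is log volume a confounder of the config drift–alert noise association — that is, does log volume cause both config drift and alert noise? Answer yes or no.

Log volume has a causal path to config drift (log volume → memory footprint → request latency → config drift) and to alert noise (log volume → queue depth → alert noise), so it is a common cause of both — a confounder.

yes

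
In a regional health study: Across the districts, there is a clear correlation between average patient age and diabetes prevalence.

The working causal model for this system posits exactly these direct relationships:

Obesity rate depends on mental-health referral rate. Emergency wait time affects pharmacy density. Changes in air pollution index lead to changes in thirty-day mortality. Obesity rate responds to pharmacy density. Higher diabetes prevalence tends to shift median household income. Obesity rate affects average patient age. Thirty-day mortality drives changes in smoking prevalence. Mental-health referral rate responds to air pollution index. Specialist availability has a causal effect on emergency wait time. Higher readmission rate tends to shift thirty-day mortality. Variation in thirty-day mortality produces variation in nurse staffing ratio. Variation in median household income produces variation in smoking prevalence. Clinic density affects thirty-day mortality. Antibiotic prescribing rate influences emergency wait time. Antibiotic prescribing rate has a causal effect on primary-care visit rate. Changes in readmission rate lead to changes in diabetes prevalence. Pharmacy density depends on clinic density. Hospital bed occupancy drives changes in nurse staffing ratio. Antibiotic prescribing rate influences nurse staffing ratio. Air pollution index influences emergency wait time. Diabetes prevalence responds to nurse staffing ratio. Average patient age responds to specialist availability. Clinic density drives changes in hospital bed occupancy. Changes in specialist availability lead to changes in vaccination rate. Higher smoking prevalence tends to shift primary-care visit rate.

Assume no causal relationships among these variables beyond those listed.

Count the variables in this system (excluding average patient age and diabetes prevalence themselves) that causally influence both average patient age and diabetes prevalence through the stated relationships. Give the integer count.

3

The common causes are: air pollution index (to average patient age via air pollution index → mental-health referral rate → obesity rate → average patient age; to diabetes prevalence via air pollution index → thirty-day mortality → nurse staffing ratio → diabetes prevalence); antibiotic prescribing rate (to average patient age via antibiotic prescribing rate → emergency wait time → pharmacy density → obesity rate → average patient age; to diabetes prevalence via antibiotic prescribing rate → nurse staffing ratio → diabetes prevalence); clinic density (to average patient age via clinic density → pharmacy density → obesity rate → average patient age; to diabetes prevalence via clinic density → thirty-day mortality → nurse staffing ratio → diabetes prevalence).
Every other variable lacks a causal path to at least one of average patient age and diabetes prevalence.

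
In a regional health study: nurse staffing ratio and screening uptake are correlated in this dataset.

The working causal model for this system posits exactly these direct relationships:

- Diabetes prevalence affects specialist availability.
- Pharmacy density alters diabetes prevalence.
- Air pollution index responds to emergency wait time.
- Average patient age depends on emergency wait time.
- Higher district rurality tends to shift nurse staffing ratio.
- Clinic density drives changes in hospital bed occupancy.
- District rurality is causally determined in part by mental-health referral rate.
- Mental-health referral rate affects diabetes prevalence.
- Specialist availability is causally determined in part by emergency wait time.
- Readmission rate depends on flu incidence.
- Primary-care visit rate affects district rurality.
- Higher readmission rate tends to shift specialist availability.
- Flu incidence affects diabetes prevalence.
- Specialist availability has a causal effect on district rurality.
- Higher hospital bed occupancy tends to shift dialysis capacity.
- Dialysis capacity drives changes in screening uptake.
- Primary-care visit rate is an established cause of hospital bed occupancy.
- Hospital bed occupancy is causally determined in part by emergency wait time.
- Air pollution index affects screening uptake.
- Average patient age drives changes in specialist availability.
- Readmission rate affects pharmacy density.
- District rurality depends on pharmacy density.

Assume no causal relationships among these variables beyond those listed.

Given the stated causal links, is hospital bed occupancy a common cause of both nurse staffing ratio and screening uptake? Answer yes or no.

Hospital bed occupancy has no stated causal path to nurse staffing ratio. A confounder must cause both variables, so hospital bed occupancy does not qualify.

no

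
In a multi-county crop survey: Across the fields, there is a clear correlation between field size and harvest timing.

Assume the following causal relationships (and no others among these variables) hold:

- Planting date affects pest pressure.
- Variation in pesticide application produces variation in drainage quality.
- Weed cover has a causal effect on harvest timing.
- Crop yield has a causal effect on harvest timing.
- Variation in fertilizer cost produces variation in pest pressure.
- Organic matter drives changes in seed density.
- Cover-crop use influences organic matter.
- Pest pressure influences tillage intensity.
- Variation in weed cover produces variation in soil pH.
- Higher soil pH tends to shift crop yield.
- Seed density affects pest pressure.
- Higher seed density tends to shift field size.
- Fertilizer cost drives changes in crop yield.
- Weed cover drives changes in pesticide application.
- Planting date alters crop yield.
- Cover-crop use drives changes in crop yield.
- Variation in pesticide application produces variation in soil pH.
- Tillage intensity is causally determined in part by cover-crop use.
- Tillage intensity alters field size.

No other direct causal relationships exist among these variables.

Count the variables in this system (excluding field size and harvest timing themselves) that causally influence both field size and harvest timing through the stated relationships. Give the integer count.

3

The common causes are: cover-crop use (to field size via cover-crop use → tillage intensity → field size; to harvest timing via cover-crop use → crop yield → harvest timing); fertilizer cost (to field size via fertilizer cost → pest pressure → tillage intensity → field size; to harvest timing via fertilizer cost → crop yield → harvest timing); planting date (to field size via planting date → pest pressure → tillage intensity → field size; to harvest timing via planting date → crop yield → harvest timing).
Every other variable lacks a causal path to at least one of field size and harvest timing.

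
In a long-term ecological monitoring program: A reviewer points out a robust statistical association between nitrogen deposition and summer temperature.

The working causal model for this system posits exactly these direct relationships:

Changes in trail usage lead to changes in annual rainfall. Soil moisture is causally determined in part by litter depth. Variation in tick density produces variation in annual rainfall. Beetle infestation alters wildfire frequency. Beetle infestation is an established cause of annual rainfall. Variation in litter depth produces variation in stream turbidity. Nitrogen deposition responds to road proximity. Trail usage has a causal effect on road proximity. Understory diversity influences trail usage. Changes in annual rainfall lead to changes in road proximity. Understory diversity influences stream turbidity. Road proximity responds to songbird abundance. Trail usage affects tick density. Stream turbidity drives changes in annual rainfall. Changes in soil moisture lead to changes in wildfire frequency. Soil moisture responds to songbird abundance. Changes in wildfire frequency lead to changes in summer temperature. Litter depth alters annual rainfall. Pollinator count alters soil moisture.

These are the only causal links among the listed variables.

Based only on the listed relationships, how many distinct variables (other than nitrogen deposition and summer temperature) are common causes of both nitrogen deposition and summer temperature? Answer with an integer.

3

The common causes are: beetle infestation (to nitrogen deposition via beetle infestation → annual rainfall → road proximity → nitrogen deposition; to summer temperature via beetle infestation → wildfire frequency → summer temperature); litter depth (to nitrogen deposition via litter depth → annual rainfall → road proximity → nitrogen deposition; to summer temperature via litter depth → soil moisture → wildfire frequency → summer temperature); songbird abundance (to nitrogen deposition via songbird abundance → road proximity → nitrogen deposition; to summer temperature via songbird abundance → soil moisture → wildfire frequency → summer temperature).
Every other variable lacks a causal path to at least one of nitrogen deposition and summer temperature.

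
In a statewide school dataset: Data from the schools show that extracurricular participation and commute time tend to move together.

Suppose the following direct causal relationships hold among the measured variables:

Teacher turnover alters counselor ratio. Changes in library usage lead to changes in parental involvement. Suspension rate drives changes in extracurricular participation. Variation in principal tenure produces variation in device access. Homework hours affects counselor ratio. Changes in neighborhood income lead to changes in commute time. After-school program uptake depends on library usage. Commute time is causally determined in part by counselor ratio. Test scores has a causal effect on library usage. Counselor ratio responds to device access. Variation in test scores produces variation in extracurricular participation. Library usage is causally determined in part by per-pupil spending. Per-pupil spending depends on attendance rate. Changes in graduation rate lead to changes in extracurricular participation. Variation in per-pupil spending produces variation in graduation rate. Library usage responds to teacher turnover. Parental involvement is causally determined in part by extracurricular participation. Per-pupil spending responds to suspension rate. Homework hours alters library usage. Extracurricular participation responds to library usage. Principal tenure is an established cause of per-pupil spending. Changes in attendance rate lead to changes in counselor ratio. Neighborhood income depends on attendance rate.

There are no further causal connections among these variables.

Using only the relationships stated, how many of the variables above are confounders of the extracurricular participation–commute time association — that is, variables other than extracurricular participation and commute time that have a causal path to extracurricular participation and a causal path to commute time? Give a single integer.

4

The common causes are: attendance rate (to extracurricular participation via attendance rate → per-pupil spending → library usage → extracurricular participation; to commute time via attendance rate → counselor ratio → commute time); homework hours (to extracurricular participation via homework hours → library usage → extracurricular participation; to commute time via homework hours → counselor ratio → commute time); principal tenure (to extracurricular participation via principal tenure → per-pupil spending → library usage → extracurricular participation; to commute time via principal tenure → device access → counselor ratio → commute time); teacher turnover (to extracurricular participation via teacher turnover → library usage → extracurricular participation; to commute time via teacher turnover → counselor ratio → commute time).
Every other variable lacks a causal path to at least one of extracurricular participation and commute time.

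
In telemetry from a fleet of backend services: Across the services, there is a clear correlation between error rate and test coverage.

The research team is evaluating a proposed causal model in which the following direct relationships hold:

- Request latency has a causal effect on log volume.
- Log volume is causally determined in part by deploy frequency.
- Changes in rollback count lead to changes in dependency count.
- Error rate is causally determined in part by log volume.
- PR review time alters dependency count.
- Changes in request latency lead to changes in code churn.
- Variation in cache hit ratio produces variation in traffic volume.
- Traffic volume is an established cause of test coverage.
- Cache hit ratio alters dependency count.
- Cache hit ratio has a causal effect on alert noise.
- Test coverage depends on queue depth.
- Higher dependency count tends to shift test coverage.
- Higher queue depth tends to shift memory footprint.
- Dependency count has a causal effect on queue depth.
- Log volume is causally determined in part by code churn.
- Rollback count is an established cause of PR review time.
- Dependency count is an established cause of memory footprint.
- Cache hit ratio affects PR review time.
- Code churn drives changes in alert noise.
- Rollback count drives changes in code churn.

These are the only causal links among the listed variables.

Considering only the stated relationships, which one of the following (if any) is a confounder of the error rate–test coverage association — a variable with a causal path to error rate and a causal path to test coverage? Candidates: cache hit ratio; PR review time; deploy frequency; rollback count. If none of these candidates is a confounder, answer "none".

Rollback count causes error rate (rollback count → code churn → log volume → error rate) and also causes test coverage (rollback count → dependency count → test coverage); it is a common cause of both.
Each of the other candidates lacks a causal path to at least one of error rate and test coverage, so they do not confound the relationship.

rollback count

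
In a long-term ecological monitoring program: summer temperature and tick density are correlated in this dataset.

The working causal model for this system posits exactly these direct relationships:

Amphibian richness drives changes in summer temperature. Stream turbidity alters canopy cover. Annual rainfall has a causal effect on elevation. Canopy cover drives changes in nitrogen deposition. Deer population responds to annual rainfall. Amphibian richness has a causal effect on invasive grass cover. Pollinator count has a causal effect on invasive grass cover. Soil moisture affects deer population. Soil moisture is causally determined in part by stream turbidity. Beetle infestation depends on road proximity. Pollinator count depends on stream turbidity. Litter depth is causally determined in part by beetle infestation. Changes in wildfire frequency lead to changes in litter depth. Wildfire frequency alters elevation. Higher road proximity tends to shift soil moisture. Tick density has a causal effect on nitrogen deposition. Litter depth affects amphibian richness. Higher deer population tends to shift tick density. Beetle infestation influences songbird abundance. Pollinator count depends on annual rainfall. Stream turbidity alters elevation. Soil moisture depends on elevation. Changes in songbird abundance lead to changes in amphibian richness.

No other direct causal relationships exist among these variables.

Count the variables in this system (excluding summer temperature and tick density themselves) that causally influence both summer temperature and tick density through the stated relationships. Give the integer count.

2

The common causes are: road proximity (to summer temperature via road proximity → beetle infestation → litter depth → amphibian richness → summer temperature; to tick density via road proximity → soil moisture → deer population → tick density); wildfire frequency (to summer temperature via wildfire frequency → litter depth → amphibian richness → summer temperature; to tick density via wildfire frequency → elevation → soil moisture → deer population → tick density).
Every other variable lacks a causal path to at least one of summer temperature and tick density.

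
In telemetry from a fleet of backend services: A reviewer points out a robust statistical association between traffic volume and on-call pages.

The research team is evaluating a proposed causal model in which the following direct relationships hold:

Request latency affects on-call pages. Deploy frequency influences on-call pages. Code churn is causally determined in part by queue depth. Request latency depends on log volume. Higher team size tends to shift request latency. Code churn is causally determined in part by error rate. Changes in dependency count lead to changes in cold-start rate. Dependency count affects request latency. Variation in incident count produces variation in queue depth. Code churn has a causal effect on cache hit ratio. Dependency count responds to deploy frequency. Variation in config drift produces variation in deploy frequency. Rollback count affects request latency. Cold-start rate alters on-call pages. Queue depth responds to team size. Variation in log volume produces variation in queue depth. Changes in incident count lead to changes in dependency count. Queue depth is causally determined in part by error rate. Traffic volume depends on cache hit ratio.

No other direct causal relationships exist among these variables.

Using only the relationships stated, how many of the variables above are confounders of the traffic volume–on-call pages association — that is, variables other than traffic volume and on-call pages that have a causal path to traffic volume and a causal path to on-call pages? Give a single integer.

3

The common causes are: incident count (to traffic volume via incident count → queue depth → code churn → cache hit ratio → traffic volume; to on-call pages via incident count → dependency count → cold-start rate → on-call pages); log volume (to traffic volume via log volume → queue depth → code churn → cache hit ratio → traffic volume; to on-call pages via log volume → request latency → on-call pages); team size (to traffic volume via team size → queue depth → code churn → cache hit ratio → traffic volume; to on-call pages via team size → request latency → on-call pages).
Every other variable lacks a causal path to at least one of traffic volume and on-call pages.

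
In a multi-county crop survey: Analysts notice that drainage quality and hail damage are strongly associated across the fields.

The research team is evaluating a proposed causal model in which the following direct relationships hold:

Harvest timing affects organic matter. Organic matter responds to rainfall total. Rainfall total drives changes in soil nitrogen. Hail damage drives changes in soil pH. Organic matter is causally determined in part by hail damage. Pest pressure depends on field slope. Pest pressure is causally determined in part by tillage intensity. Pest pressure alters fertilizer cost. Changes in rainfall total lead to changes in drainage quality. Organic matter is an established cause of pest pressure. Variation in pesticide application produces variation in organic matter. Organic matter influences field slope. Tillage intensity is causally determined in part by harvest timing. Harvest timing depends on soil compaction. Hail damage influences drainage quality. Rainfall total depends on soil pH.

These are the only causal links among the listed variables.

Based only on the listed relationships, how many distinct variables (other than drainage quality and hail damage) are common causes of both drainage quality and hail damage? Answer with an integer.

0

No listed variable has a causal path to both drainage quality and hail damage, so there are no common causes.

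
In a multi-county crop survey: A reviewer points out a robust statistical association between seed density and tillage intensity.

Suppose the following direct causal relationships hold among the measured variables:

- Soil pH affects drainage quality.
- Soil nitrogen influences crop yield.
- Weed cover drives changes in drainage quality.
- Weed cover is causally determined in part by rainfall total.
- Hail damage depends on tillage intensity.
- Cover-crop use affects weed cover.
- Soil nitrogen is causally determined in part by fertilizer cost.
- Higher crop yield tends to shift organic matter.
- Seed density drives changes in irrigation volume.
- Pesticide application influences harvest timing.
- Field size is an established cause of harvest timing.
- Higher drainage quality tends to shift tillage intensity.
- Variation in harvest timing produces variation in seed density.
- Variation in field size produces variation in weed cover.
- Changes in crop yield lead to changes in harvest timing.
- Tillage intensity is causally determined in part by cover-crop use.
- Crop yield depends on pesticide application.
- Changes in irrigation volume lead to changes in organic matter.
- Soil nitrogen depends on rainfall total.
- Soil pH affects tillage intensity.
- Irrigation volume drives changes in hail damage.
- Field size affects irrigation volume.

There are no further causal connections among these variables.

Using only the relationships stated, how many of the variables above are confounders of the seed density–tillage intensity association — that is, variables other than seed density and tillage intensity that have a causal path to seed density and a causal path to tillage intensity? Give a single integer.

The common causes are: field size (to seed density via field size → harvest timing → seed density; to tillage intensity via field size → weed cover → drainage quality → tillage intensity); rainfall total (to seed density via rainfall total → soil nitrogen → crop yield → harvest timing → seed density; to tillage intensity via rainfall total → weed cover → drainage quality → tillage intensity).
Every other variable lacks a causal path to at least one of seed density and tillage intensity.

2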